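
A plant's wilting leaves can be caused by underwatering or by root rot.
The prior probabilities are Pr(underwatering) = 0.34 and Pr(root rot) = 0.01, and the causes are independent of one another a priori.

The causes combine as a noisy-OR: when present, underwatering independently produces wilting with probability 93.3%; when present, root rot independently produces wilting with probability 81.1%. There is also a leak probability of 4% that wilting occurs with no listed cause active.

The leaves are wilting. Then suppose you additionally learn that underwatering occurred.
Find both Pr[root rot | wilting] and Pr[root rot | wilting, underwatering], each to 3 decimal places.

Under noisy-OR, P(wilting | causes) = 1 − (1−0.04)·∏(1−qᵢ) over the active causes.
P(wilting) = 0.04×0.66×0.99 + 0.81856×0.66×0.01 + 0.93568×0.34×0.99 + 0.987844×0.34×0.01 = 0.026136 + 0.005402 + 0.314950 + 0.003359 = 0.349847
Of this, 0.008761 comes from 0.005402 + 0.003359 (the root rot=true cases).
So P(root rot | wilting) = 0.008761/0.349847 ≈ 0.025.

Now also conditioning on underwatering=true:
P(wilting | underwatering) = 0.93568·0.99 + 0.987844·0.01 = 0.926323 + 0.009878 = 0.936201
Of this, 0.009878 comes from 0.987844·0.01 (the root rot=true cases).
Hence the posterior is 0.009878/0.936201 ≈ 0.011.

Pr[root rot | wilting] ≈ 0.025; Pr[root rot | wilting, underwatering] ≈ 0.011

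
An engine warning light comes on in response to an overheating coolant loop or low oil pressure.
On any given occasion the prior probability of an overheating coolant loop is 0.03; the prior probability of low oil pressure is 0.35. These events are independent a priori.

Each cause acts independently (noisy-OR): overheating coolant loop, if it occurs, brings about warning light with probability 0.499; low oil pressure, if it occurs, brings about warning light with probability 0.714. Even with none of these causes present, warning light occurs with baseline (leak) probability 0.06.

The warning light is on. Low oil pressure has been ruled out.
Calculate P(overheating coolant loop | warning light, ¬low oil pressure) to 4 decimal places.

P(overheating coolant loop | warning light, ¬low oil pressure) ≈ 0.2143

Under noisy-OR, P(warning light | causes) = 1 − (1−0.06)·∏(1−qᵢ) over the active causes.
P(warning light | ¬low oil pressure) = 0.06×0.97 + 0.52906×0.03 = 0.058200 + 0.015872 = 0.074072
Restricting to configurations with overheating coolant loop present: 0.52906×0.03 = 0.015872.
P(overheating coolant loop | warning light, ¬low oil pressure) = 0.015872 / 0.074072 ≈ 0.2143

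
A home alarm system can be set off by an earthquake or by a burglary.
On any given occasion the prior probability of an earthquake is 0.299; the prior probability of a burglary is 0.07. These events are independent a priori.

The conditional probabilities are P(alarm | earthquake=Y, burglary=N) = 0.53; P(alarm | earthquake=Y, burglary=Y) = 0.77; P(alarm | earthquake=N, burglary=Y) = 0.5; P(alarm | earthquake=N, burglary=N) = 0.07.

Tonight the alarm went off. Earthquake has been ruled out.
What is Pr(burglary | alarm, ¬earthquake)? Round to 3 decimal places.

Pr(burglary | alarm, ¬earthquake) ≈ 0.350

For the numerator, keep only burglary=true terms: 0.5·0.07 = 0.035000
Denominator P(alarm | ¬earthquake): 0.07·0.93 + 0.5·0.07 = 0.100100
P(burglary | alarm, ¬earthquake) = 0.035000/0.100100 ≈ 0.350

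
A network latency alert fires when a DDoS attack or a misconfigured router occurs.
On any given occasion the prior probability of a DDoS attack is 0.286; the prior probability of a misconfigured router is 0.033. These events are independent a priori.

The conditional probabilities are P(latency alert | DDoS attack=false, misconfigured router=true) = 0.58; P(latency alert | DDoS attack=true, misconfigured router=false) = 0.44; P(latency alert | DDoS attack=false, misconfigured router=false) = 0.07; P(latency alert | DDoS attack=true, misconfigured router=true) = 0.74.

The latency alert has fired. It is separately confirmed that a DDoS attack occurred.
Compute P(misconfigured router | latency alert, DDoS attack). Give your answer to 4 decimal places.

Enumerate both values of misconfigured router and weight by the priors:
  P(latency alert | DDoS attack) = 0.44×0.967 + 0.74×0.033
        = 0.425480 + 0.024420 = 0.449900
Keeping only the misconfigured router-present terms gives 0.024420, so
  P(misconfigured router | latency alert, DDoS attack) = 0.024420 / 0.449900 ≈ 0.0543

P(misconfigured router | latency alert, DDoS attack) ≈ 0.0543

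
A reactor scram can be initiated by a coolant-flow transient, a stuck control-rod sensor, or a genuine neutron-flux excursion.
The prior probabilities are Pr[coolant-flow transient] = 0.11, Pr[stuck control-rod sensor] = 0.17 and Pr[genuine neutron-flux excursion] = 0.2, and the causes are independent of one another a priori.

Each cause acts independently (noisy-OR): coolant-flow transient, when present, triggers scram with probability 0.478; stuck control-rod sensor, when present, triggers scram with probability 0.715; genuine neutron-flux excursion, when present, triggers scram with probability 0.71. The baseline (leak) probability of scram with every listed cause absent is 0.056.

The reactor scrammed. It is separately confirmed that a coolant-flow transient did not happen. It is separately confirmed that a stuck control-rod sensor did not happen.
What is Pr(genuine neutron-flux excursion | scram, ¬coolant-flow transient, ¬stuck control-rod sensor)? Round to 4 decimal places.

Pr(genuine neutron-flux excursion | scram, ¬coolant-flow transient, ¬stuck control-rod sensor) ≈ 0.7643

Under noisy-OR, P(scram | causes) = 1 − (1−0.056)·∏(1−qᵢ) over the active causes.
P(scram | ¬coolant-flow transient, ¬stuck control-rod sensor) = 0.056·0.8 + 0.72624·0.2 = 0.044800 + 0.145248 = 0.190048
Restricting to configurations with genuine neutron-flux excursion present: 0.72624·0.2 = 0.145248.
Hence the posterior is 0.145248/0.190048 ≈ 0.7643.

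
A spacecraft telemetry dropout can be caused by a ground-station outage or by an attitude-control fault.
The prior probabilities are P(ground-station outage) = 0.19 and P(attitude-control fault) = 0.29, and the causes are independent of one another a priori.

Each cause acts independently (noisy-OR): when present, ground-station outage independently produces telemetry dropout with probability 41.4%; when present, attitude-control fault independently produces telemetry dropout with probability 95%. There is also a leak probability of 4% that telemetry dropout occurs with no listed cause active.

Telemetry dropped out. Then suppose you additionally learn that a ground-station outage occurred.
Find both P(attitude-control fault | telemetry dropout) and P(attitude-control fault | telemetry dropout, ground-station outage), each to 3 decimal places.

Under noisy-OR, P(telemetry dropout | causes) = 1 − (1−0.04)·∏(1−qᵢ) over the active causes.
By total probability over the 4 (ground-station outage, attitude-control fault) configurations:
  P(telemetry dropout) = 0.04×0.81×0.71 + 0.952×0.81×0.29 + 0.43744×0.19×0.71 + 0.971872×0.19×0.29
        = 0.023004 + 0.223625 + 0.059011 + 0.053550 = 0.359190
The terms with attitude-control fault present sum to 0.277175, so
  P(attitude-control fault | telemetry dropout) = 0.277175 / 0.359190 ≈ 0.772

Now condition on the additional information:
For the numerator, keep only attitude-control fault=true terms: 0.971872*0.29 = 0.281843
Normalizer over all consistent configurations: 0.43744*0.71 + 0.971872*0.29 = 0.592425
Posterior = 0.281843 / 0.592425 ≈ 0.476

P(attitude-control fault | telemetry dropout) ≈ 0.772; P(attitude-control fault | telemetry dropout, ground-station outage) ≈ 0.476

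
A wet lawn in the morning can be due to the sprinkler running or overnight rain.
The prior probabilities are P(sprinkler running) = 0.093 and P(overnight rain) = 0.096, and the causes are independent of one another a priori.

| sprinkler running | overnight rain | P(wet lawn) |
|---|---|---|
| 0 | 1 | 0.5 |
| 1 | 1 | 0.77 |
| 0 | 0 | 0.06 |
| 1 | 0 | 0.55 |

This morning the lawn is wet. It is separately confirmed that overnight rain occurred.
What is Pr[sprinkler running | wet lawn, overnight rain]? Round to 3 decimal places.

For the numerator, keep only sprinkler running=true terms: 0.77×0.093 = 0.071610
Normalizer over all consistent configurations: 0.5×0.907 + 0.77×0.093 = 0.525110
Posterior = 0.071610 / 0.525110 ≈ 0.136

Pr[sprinkler running | wet lawn, overnight rain] ≈ 0.136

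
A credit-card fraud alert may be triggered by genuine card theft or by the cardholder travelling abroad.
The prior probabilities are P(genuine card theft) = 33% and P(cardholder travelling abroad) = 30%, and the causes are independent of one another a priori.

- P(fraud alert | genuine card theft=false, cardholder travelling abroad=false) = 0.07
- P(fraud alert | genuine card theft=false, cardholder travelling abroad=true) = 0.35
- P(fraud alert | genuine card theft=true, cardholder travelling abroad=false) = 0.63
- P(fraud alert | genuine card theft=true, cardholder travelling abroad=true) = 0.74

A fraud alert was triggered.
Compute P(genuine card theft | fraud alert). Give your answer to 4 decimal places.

P(genuine card theft | fraud alert) ≈ 0.6795

Sum P(fraud alert|·) weighted by the priors over the 4 (genuine card theft, cardholder travelling abroad) configurations:
  P(fraud alert) = 0.07*0.67*0.7 + 0.35*0.67*0.3 + 0.63*0.33*0.7 + 0.74*0.33*0.3
        = 0.032830 + 0.070350 + 0.145530 + 0.073260 = 0.321970
Configurations with genuine card theft contribute 0.218790, so
  P(genuine card theft | fraud alert) = 0.218790 / 0.321970 ≈ 0.6795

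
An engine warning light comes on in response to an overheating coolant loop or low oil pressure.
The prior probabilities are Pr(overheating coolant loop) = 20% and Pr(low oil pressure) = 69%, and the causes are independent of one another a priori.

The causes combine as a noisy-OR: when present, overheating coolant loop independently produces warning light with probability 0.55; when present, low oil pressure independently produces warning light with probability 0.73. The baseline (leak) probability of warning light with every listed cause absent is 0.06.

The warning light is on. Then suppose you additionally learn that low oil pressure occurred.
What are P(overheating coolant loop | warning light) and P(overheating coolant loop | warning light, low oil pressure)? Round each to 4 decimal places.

P(overheating coolant loop | warning light) ≈ 0.2702; P(overheating coolant loop | warning light, low oil pressure) ≈ 0.2289

Under noisy-OR, P(warning light | causes) = 1 − (1−0.06)·∏(1−qᵢ) over the active causes.
P(warning light) = 0.06*0.8*0.31 + 0.7462*0.8*0.69 + 0.577*0.2*0.31 + 0.88579*0.2*0.69 = 0.014880 + 0.411902 + 0.035774 + 0.122239 = 0.584795
The overheating coolant loop-present share is 0.035774 + 0.122239 = 0.158013.
So P(overheating coolant loop | warning light) = 0.158013/0.584795 ≈ 0.2702.

Now also conditioning on low oil pressure=true:
For the numerator, keep only overheating coolant loop=true terms: 0.88579·0.2 = 0.177158
Denominator P(warning light | low oil pressure): 0.7462·0.8 + 0.88579·0.2 = 0.774118
Posterior = 0.177158 / 0.774118 ≈ 0.2289
— low oil pressure explains away the evidence for overheating coolant loop.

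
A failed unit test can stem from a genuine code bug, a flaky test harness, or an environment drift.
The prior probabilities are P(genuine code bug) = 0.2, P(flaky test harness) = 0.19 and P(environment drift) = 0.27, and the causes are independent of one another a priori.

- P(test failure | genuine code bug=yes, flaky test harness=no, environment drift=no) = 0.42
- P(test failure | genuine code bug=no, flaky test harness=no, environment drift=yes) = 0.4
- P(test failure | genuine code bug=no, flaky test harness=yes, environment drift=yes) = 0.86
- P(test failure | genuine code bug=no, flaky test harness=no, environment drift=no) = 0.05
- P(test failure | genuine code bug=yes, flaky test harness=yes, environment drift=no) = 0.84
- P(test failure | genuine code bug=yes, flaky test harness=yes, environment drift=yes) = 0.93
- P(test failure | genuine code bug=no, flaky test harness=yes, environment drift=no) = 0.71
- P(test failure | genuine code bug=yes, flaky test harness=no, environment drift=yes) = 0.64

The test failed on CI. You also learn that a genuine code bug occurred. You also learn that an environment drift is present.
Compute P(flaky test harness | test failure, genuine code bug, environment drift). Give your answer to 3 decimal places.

P(flaky test harness | test failure, genuine code bug, environment drift) ≈ 0.254

Weight on flaky test harness=true, given the evidence: 0.93×0.19 = 0.176700
The normalizing constant is 0.64×0.81 + 0.93×0.19 = 0.695100
Posterior = 0.176700 / 0.695100 ≈ 0.254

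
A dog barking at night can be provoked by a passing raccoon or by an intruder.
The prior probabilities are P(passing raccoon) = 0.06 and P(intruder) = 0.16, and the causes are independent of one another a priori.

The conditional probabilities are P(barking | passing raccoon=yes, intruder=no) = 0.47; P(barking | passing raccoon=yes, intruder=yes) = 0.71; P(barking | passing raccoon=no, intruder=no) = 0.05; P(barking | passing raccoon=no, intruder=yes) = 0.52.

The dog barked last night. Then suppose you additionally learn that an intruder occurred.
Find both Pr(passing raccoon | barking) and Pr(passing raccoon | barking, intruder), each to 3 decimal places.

Pr(passing raccoon | barking) ≈ 0.206; Pr(passing raccoon | barking, intruder) ≈ 0.080

Weight on passing raccoon=true, given the evidence: 0.023688 + 0.006816 = 0.030504
Normalizer over all consistent configurations: 0.05·0.94·0.84 + 0.52·0.94·0.16 + 0.47·0.06·0.84 + 0.71·0.06·0.16 = 0.148192
Posterior = 0.030504 / 0.148192 ≈ 0.206

Now condition on the additional information:
P(barking | intruder) = 0.52*0.94 + 0.71*0.06 = 0.488800 + 0.042600 = 0.531400
Restricting to configurations with passing raccoon present: 0.71*0.06 = 0.042600.
So P(passing raccoon | barking, intruder) = 0.042600/0.531400 ≈ 0.080.
This is intercausal reasoning (explaining away): once intruder accounts for the barking, passing raccoon becomes less likely.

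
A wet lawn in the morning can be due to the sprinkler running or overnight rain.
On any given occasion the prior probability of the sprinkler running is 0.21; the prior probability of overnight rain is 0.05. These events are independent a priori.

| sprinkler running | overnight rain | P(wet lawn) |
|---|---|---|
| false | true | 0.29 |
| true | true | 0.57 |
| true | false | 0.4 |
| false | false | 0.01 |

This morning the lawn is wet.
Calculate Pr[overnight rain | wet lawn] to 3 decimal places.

P(wet lawn) = 0.01·0.79·0.95 + 0.29·0.79·0.05 + 0.4·0.21·0.95 + 0.57·0.21·0.05 = 0.007505 + 0.011455 + 0.079800 + 0.005985 = 0.104745
Restricting to configurations with overnight rain present: 0.011455 + 0.005985 = 0.017440.
Hence the posterior is 0.017440/0.104745 ≈ 0.166.

Pr[overnight rain | wet lawn] ≈ 0.166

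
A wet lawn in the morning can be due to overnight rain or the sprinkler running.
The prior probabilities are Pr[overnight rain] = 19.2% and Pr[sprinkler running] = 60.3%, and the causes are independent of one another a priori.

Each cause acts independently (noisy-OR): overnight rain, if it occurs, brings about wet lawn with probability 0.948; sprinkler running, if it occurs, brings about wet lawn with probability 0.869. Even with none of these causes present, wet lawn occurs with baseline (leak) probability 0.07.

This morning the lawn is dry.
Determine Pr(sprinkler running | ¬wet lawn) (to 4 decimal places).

Under noisy-OR, P(wet lawn | causes) = 1 − (1−0.07)·∏(1−qᵢ) over the active causes.
For the numerator, keep only sprinkler running=true terms: 0.059358 + 0.000733 = 0.060091
Normalizer over all consistent configurations: 0.93·0.808·0.397 + 0.12183·0.808·0.603 + 0.04836·0.192·0.397 + 0.006335·0.192·0.603 = 0.362099
P(sprinkler running | ¬wet lawn) = 0.060091/0.362099 ≈ 0.1660

Pr(sprinkler running | ¬wet lawn) ≈ 0.1660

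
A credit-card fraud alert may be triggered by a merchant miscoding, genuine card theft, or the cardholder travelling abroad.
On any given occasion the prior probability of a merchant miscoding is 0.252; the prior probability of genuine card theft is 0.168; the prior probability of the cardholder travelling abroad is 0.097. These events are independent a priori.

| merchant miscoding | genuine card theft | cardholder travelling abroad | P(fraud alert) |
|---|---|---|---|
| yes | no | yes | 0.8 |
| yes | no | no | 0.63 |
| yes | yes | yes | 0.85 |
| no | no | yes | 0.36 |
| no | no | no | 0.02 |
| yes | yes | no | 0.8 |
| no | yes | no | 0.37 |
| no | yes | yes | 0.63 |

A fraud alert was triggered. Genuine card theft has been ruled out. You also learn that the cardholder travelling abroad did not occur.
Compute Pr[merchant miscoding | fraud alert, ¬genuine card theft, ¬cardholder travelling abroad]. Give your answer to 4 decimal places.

Pr[merchant miscoding | fraud alert, ¬genuine card theft, ¬cardholder travelling abroad] ≈ 0.9139

P(fraud alert | ¬genuine card theft, ¬cardholder travelling abroad) = 0.02·0.748 + 0.63·0.252 = 0.014960 + 0.158760 = 0.173720
Restricting to configurations with merchant miscoding present: 0.63·0.252 = 0.158760.
Hence the posterior is 0.158760/0.173720 ≈ 0.9139.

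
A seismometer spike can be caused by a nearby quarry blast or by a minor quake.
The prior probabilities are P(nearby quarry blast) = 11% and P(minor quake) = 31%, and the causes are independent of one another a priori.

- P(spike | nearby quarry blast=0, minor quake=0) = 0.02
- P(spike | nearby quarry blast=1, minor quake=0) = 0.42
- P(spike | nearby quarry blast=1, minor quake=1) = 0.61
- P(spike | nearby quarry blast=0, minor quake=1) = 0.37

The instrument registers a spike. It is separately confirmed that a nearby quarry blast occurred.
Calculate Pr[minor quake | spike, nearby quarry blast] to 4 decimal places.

For the numerator, keep only minor quake=true terms: 0.61×0.31 = 0.189100
Denominator P(spike | nearby quarry blast): 0.42×0.69 + 0.61×0.31 = 0.478900
Posterior = 0.189100 / 0.478900 ≈ 0.3949

Pr[minor quake | spike, nearby quarry blast] ≈ 0.3949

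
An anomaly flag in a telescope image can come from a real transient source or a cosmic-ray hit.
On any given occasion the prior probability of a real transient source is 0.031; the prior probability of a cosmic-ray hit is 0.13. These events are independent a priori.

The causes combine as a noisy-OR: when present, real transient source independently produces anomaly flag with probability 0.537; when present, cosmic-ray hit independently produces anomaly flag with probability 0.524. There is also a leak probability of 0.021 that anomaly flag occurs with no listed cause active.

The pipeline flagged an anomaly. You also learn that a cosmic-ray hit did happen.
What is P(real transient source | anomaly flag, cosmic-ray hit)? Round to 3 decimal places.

P(real transient source | anomaly flag, cosmic-ray hit) ≈ 0.045

Under noisy-OR, P(anomaly flag | causes) = 1 − (1−0.021)·∏(1−qᵢ) over the active causes.
Numerator (weight on configurations with real transient source): 0.78424*0.031 = 0.024311
Denominator P(anomaly flag | cosmic-ray hit): 0.533996*0.969 + 0.78424*0.031 = 0.541753
Posterior = 0.024311 / 0.541753 ≈ 0.045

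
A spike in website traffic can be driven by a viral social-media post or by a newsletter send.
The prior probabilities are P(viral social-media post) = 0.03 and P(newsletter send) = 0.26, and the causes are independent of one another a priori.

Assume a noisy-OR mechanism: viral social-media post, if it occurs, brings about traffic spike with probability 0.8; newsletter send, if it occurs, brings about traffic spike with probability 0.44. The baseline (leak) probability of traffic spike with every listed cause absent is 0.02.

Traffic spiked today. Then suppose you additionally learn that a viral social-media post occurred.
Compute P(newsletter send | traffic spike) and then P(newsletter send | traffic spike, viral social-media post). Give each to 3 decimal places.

Under noisy-OR, P(traffic spike | causes) = 1 − (1−0.02)·∏(1−qᵢ) over the active causes.
For the numerator, keep only newsletter send=true terms: 0.113793 + 0.006944 = 0.120737
Normalizer over all consistent configurations: 0.02×0.97×0.74 + 0.4512×0.97×0.26 + 0.804×0.03×0.74 + 0.89024×0.03×0.26 = 0.152942
P(newsletter send | traffic spike) = 0.120737/0.152942 ≈ 0.789

With the extra evidence:
P(traffic spike | viral social-media post) = 0.804×0.74 + 0.89024×0.26 = 0.594960 + 0.231462 = 0.826422
The newsletter send-present share is 0.89024×0.26 = 0.231462.
Hence the posterior is 0.231462/0.826422 ≈ 0.280.

P(newsletter send | traffic spike) ≈ 0.789; P(newsletter send | traffic spike, viral social-media post) ≈ 0.280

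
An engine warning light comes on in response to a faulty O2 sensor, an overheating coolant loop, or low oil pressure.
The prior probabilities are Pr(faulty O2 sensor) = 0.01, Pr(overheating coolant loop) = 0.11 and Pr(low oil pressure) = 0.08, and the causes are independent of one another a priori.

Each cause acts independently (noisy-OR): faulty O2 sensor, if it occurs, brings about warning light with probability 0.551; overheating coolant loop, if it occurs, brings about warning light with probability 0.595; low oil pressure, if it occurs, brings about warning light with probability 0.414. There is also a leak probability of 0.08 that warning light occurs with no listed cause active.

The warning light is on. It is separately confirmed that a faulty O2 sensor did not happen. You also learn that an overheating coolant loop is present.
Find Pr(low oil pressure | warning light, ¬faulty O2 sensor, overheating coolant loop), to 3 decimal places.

Under noisy-OR, P(warning light | causes) = 1 − (1−0.08)·∏(1−qᵢ) over the active causes.
Weight on low oil pressure=true, given the evidence: 0.781656·0.08 = 0.062532
The normalizing constant is 0.6274·0.92 + 0.781656·0.08 = 0.639740
Posterior = 0.062532 / 0.639740 ≈ 0.098

Pr(low oil pressure | warning light, ¬faulty O2 sensor, overheating coolant loop) ≈ 0.098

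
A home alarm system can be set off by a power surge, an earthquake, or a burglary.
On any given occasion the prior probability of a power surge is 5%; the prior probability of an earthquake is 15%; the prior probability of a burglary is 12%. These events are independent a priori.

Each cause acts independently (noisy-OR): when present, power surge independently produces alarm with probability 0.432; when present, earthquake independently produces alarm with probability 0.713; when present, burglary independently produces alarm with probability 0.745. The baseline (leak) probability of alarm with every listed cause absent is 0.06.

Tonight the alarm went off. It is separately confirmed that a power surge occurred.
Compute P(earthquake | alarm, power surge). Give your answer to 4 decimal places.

P(earthquake | alarm, power surge) ≈ 0.2281

Under noisy-OR, P(alarm | causes) = 1 − (1−0.06)·∏(1−qᵢ) over the active causes.
P(alarm | power surge) = 0.46608*0.85*0.88 + 0.86385*0.85*0.12 + 0.846765*0.15*0.88 + 0.960925*0.15*0.12 = 0.348628 + 0.088113 + 0.111773 + 0.017297 = 0.565811
Of this, 0.129070 comes from 0.111773 + 0.017297 (the earthquake=true cases).
P(earthquake | alarm, power surge) = 0.129070 / 0.565811 ≈ 0.2281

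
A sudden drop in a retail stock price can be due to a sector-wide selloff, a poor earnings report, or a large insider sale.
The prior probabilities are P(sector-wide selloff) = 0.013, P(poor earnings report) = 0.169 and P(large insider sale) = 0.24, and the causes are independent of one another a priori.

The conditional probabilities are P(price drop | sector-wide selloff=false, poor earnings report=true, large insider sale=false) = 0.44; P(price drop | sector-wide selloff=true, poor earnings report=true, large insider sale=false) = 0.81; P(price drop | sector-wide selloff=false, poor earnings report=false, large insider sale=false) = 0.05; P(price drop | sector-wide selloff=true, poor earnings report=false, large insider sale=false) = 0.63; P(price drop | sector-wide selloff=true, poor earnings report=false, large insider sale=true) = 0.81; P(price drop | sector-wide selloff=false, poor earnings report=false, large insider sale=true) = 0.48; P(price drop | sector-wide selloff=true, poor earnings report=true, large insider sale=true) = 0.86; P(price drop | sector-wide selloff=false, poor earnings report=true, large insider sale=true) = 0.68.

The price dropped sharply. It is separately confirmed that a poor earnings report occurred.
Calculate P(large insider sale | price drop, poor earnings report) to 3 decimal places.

P(large insider sale | price drop, poor earnings report) ≈ 0.326

By total probability over the 4 (sector-wide selloff, large insider sale) configurations:
  P(price drop | poor earnings report) = 0.44*0.987*0.76 + 0.68*0.987*0.24 + 0.81*0.013*0.76 + 0.86*0.013*0.24
        = 0.330053 + 0.161078 + 0.008003 + 0.002683 = 0.501817
Configurations with large insider sale contribute 0.163761, so
  P(large insider sale | price drop, poor earnings report) = 0.163761 / 0.501817 ≈ 0.326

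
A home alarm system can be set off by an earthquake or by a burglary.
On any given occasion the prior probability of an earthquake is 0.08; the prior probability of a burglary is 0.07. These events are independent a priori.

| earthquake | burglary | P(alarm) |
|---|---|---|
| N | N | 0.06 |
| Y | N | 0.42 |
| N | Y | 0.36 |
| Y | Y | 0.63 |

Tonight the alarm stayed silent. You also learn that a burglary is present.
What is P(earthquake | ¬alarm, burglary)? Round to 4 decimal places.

P(¬alarm | burglary) = 0.64·0.92 + 0.37·0.08 = 0.588800 + 0.029600 = 0.618400
Restricting to configurations with earthquake present: 0.37·0.08 = 0.029600.
Hence the posterior is 0.029600/0.618400 ≈ 0.0479.

P(earthquake | ¬alarm, burglary) ≈ 0.0479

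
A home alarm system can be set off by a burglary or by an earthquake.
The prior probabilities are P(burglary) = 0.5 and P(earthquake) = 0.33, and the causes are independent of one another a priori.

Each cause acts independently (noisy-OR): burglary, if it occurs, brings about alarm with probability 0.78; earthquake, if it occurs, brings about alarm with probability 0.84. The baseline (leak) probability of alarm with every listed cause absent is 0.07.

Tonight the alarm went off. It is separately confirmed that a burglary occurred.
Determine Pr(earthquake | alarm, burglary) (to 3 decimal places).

Under noisy-OR, P(alarm | causes) = 1 − (1−0.07)·∏(1−qᵢ) over the active causes.
P(alarm | burglary) = 0.7954×0.67 + 0.967264×0.33 = 0.532918 + 0.319197 = 0.852115
Of this, 0.319197 comes from 0.967264×0.33 (the earthquake=true cases).
So P(earthquake | alarm, burglary) = 0.319197/0.852115 ≈ 0.375.

Pr(earthquake | alarm, burglary) ≈ 0.375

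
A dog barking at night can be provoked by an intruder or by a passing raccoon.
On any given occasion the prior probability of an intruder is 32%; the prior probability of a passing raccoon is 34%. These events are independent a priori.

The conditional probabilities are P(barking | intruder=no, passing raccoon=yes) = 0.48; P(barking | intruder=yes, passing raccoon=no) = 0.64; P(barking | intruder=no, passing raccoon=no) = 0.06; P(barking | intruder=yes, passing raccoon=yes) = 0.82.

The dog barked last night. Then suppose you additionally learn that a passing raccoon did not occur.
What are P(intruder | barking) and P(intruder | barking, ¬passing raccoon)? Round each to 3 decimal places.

P(intruder | barking) ≈ 0.619; P(intruder | barking, ¬passing raccoon) ≈ 0.834

By total probability over the 4 (intruder, passing raccoon) configurations:
  P(barking) = 0.06×0.68×0.66 + 0.48×0.68×0.34 + 0.64×0.32×0.66 + 0.82×0.32×0.34
        = 0.026928 + 0.110976 + 0.135168 + 0.089216 = 0.362288
Configurations with intruder contribute 0.224384, so
  P(intruder | barking) = 0.224384 / 0.362288 ≈ 0.619

Now also conditioning on passing raccoon≠true:
P(barking | ¬passing raccoon) = 0.06*0.68 + 0.64*0.32 = 0.040800 + 0.204800 = 0.245600
The intruder-present share is 0.64*0.32 = 0.204800.
P(intruder | barking, ¬passing raccoon) = 0.204800 / 0.245600 ≈ 0.834
With passing raccoon excluded, intruder must carry more of the explanatory weight for the barking.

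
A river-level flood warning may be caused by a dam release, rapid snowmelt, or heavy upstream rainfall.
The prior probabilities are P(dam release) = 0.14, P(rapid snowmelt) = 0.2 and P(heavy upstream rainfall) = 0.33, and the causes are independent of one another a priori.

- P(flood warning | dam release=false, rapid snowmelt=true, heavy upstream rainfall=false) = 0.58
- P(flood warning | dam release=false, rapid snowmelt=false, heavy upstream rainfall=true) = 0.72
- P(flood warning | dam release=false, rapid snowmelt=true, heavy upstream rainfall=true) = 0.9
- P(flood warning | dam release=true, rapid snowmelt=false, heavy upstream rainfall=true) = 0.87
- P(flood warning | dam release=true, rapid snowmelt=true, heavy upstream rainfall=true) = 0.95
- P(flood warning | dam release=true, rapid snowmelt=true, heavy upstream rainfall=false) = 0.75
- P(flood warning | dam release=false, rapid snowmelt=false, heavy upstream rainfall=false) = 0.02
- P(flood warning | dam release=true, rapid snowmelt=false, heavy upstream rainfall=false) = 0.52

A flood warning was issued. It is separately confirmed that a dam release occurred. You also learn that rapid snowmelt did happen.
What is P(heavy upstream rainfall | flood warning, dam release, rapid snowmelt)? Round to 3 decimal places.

P(flood warning | dam release, rapid snowmelt) = 0.75·0.67 + 0.95·0.33 = 0.502500 + 0.313500 = 0.816000
Restricting to configurations with heavy upstream rainfall present: 0.95·0.33 = 0.313500.
So P(heavy upstream rainfall | flood warning, dam release, rapid snowmelt) = 0.313500/0.816000 ≈ 0.384.

P(heavy upstream rainfall | flood warning, dam release, rapid snowmelt) ≈ 0.384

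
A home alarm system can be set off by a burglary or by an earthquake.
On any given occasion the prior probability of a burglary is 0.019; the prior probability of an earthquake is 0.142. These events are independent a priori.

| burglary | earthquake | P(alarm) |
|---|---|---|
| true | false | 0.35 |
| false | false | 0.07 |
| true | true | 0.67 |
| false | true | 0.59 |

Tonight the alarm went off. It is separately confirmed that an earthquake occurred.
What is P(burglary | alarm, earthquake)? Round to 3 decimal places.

For the numerator, keep only burglary=true terms: 0.67*0.019 = 0.012730
Normalizer over all consistent configurations: 0.59*0.981 + 0.67*0.019 = 0.591520
Posterior = 0.012730 / 0.591520 ≈ 0.022

P(burglary | alarm, earthquake) ≈ 0.022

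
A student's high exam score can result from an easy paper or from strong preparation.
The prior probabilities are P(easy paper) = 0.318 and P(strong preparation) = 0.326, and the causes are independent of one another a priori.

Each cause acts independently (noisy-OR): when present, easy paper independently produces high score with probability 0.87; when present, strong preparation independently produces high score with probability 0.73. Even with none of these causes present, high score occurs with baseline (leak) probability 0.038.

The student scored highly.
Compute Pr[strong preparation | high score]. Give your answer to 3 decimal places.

Pr[strong preparation | high score] ≈ 0.564

Under noisy-OR, P(high score | causes) = 1 − (1−0.038)·∏(1−qᵢ) over the active causes.
P(high score) = 0.038*0.682*0.674 + 0.74026*0.682*0.326 + 0.87494*0.318*0.674 + 0.966234*0.318*0.326 = 0.017467 + 0.164583 + 0.187528 + 0.100168 = 0.469746
Of this, 0.264751 comes from 0.164583 + 0.100168 (the strong preparation=true cases).
So P(strong preparation | high score) = 0.264751/0.469746 ≈ 0.564.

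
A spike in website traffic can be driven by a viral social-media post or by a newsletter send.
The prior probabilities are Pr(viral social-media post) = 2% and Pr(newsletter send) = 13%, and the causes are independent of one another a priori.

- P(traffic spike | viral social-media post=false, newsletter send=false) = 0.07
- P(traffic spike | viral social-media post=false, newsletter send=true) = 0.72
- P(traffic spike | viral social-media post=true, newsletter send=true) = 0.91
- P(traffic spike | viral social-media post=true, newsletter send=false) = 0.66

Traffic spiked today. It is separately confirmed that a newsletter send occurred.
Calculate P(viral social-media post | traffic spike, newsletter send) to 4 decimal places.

P(traffic spike | newsletter send) = 0.72×0.98 + 0.91×0.02 = 0.705600 + 0.018200 = 0.723800
Restricting to configurations with viral social-media post present: 0.91×0.02 = 0.018200.
Hence the posterior is 0.018200/0.723800 ≈ 0.0251.

P(viral social-media post | traffic spike, newsletter send) ≈ 0.0251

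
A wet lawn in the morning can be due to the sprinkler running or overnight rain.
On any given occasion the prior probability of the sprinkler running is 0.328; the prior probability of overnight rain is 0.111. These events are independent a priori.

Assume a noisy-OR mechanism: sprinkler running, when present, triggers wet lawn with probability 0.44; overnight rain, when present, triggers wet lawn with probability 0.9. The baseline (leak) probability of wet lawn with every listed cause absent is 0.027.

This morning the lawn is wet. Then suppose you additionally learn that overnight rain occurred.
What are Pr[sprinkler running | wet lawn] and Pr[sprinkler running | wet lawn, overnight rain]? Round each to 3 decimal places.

Pr[sprinkler running | wet lawn] ≈ 0.667; Pr[sprinkler running | wet lawn, overnight rain] ≈ 0.338

Under noisy-OR, P(wet lawn | causes) = 1 − (1−0.027)·∏(1−qᵢ) over the active causes.
Numerator (weight on configurations with sprinkler running): 0.132709 + 0.034424 = 0.167133
Denominator P(wet lawn): 0.027·0.672·0.889 + 0.9027·0.672·0.111 + 0.45512·0.328·0.889 + 0.945512·0.328·0.111 = 0.250597
Posterior = 0.167133 / 0.250597 ≈ 0.667

Now also conditioning on overnight rain=true:
P(wet lawn | overnight rain) = 0.9027*0.672 + 0.945512*0.328 = 0.606614 + 0.310128 = 0.916742
Of this, 0.310128 comes from 0.945512*0.328 (the sprinkler running=true cases).
P(sprinkler running | wet lawn, overnight rain) = 0.310128 / 0.916742 ≈ 0.338
Conditioning on overnight rain lowers the posterior on sprinkler running: the classic explaining-away effect in a common-effect structure.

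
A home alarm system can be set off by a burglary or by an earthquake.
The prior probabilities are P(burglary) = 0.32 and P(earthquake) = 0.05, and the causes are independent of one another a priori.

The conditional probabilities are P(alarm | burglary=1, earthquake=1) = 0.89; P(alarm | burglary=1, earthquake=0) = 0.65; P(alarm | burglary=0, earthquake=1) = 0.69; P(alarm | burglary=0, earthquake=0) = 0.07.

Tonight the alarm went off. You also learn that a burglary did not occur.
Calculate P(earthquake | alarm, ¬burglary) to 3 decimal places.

Numerator (weight on configurations with earthquake): 0.69×0.05 = 0.034500
Normalizer over all consistent configurations: 0.07×0.95 + 0.69×0.05 = 0.101000
P(earthquake | alarm, ¬burglary) = 0.034500/0.101000 ≈ 0.342

P(earthquake | alarm, ¬burglary) ≈ 0.342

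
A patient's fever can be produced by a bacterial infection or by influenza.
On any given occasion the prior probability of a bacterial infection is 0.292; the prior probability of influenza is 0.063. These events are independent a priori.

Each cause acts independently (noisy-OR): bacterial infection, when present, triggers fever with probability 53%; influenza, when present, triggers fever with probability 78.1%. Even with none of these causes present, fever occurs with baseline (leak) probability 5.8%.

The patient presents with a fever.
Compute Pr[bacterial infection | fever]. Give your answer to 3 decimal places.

Under noisy-OR, P(fever | causes) = 1 − (1−0.058)·∏(1−qᵢ) over the active causes.
Sum P(fever|·) weighted by the priors over the 4 (bacterial infection, influenza) configurations:
  P(fever) = 0.058*0.708*0.937 + 0.793702*0.708*0.063 + 0.55726*0.292*0.937 + 0.90304*0.292*0.063
        = 0.038477 + 0.035402 + 0.152469 + 0.016612 = 0.242960
Configurations with bacterial infection contribute 0.169081, so
  P(bacterial infection | fever) = 0.169081 / 0.242960 ≈ 0.696

Pr[bacterial infection | fever] ≈ 0.696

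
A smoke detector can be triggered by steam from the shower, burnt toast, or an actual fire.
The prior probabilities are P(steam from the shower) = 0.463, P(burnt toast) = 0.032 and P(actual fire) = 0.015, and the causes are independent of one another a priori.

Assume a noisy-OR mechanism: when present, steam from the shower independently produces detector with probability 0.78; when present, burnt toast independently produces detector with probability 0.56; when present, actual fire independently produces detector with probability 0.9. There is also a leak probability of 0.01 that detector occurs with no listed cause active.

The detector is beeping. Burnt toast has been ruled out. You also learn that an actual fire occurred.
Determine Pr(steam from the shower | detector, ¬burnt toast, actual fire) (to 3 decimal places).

Under noisy-OR, P(detector | causes) = 1 − (1−0.01)·∏(1−qᵢ) over the active causes.
P(detector | ¬burnt toast, actual fire) = 0.901·0.537 + 0.97822·0.463 = 0.483837 + 0.452916 = 0.936753
Restricting to configurations with steam from the shower present: 0.97822·0.463 = 0.452916.
So P(steam from the shower | detector, ¬burnt toast, actual fire) = 0.452916/0.936753 ≈ 0.483.

Pr(steam from the shower | detector, ¬burnt toast, actual fire) ≈ 0.483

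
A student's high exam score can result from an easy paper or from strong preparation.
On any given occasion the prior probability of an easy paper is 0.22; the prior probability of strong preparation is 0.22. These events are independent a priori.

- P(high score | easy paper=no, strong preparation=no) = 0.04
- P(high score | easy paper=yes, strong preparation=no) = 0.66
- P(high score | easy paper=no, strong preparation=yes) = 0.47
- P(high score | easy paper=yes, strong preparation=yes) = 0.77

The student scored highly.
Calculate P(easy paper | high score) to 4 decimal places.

Numerator (weight on configurations with easy paper): 0.113256 + 0.037268 = 0.150524
The normalizing constant is 0.04·0.78·0.78 + 0.47·0.78·0.22 + 0.66·0.22·0.78 + 0.77·0.22·0.22 = 0.255512
P(easy paper | high score) = 0.150524/0.255512 ≈ 0.5891

P(easy paper | high score) ≈ 0.5891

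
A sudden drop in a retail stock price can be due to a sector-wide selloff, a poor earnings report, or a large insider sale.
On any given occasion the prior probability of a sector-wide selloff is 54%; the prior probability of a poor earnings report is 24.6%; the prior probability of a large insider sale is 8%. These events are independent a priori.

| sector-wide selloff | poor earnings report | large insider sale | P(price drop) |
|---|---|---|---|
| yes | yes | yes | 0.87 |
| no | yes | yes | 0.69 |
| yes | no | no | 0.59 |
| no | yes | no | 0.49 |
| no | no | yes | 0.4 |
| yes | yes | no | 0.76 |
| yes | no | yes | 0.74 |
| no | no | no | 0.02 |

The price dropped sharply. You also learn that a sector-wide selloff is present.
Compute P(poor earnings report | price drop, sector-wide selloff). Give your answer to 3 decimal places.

P(poor earnings report | price drop, sector-wide selloff) ≈ 0.294

P(price drop | sector-wide selloff) = 0.59·0.754·0.92 + 0.74·0.754·0.08 + 0.76·0.246·0.92 + 0.87·0.246·0.08 = 0.409271 + 0.044637 + 0.172003 + 0.017122 = 0.643033
The poor earnings report-present share is 0.172003 + 0.017122 = 0.189125.
P(poor earnings report | price drop, sector-wide selloff) = 0.189125 / 0.643033 ≈ 0.294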